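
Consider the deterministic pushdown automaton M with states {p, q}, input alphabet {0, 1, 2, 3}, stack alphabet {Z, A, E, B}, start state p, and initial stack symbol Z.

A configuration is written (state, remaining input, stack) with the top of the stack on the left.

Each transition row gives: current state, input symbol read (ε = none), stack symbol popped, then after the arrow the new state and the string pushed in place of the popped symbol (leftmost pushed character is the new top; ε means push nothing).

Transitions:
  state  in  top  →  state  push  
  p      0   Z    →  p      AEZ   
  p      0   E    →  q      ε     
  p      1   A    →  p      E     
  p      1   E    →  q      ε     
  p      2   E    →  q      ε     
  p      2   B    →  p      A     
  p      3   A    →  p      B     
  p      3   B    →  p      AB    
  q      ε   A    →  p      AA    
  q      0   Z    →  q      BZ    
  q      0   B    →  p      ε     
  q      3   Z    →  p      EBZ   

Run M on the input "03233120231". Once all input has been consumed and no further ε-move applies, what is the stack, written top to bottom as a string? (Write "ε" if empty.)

BZ

(p, 03233120231, Z)
  read 0, top Z: go to p, push AEZ → (p, 3233120231, AEZ)
  read 3, top A: go to p, push B → (p, 233120231, BEZ)
  read 2, top B: go to p, push A → (p, 33120231, AEZ)
  read 3, top A: go to p, push B → (p, 3120231, BEZ)
  read 3, top B: go to p, push AB → (p, 120231, ABEZ)
  read 1, top A: go to p, push E → (p, 20231, EBEZ)
  read 2, top E: go to q, push ε → (q, 0231, BEZ)
  read 0, top B: go to p, push ε → (p, 231, EZ)
  read 2, top E: go to q, push ε → (q, 31, Z)
  read 3, top Z: go to p, push EBZ → (p, 1, EBZ)
  read 1, top E: go to q, push ε → (q, ε, BZ)
All input consumed in state q with stack BZ.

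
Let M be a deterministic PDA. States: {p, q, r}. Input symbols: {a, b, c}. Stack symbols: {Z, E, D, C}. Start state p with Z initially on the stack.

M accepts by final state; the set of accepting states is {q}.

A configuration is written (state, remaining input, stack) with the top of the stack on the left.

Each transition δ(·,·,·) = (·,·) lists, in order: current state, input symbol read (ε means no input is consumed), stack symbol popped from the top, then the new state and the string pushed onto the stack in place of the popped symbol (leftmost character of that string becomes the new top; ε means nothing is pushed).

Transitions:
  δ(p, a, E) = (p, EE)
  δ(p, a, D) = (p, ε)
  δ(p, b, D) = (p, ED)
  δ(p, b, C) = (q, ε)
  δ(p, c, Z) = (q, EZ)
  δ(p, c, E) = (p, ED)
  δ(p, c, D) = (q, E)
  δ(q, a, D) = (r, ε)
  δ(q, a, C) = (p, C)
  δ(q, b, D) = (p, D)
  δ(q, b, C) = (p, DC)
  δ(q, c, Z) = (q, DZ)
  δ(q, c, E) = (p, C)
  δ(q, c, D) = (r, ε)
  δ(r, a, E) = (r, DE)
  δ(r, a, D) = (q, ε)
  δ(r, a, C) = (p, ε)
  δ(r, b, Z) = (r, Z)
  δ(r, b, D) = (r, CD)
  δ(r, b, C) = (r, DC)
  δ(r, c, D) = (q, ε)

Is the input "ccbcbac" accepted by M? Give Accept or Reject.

Accept

(p, ccbcbac, Z)
  read c, top Z: go to q, push EZ → (q, cbcbac, EZ)
  read c, top E: go to p, push C → (p, bcbac, CZ)
  read b, top C: go to q, push ε → (q, cbac, Z)
  read c, top Z: go to q, push DZ → (q, bac, DZ)
  read b, top D: go to p, push D → (p, ac, DZ)
  read a, top D: go to p, push ε → (p, c, Z)
  read c, top Z: go to q, push EZ → (q, ε, EZ)
All input consumed; state q ∈ F.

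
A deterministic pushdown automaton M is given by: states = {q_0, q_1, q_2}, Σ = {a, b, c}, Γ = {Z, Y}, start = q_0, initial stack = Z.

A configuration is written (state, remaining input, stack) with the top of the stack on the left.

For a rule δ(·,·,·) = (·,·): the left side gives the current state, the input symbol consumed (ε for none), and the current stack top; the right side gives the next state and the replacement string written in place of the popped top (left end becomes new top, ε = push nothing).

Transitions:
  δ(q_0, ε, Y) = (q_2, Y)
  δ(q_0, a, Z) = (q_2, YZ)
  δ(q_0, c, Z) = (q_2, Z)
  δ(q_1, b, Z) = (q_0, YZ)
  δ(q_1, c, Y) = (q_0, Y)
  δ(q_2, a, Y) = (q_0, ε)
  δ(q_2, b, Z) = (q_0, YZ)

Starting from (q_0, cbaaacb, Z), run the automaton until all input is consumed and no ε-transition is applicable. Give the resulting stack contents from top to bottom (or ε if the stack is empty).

(q_0, cbaaacb, Z)
  read c, top Z: go to q_2, push Z → (q_2, baaacb, Z)
  read b, top Z: go to q_0, push YZ → (q_0, aaacb, YZ)
  ε-move, top Y: go to q_2, push Y → (q_2, aaacb, YZ)
  read a, top Y: go to q_0, push ε → (q_0, aacb, Z)
  read a, top Z: go to q_2, push YZ → (q_2, acb, YZ)
  read a, top Y: go to q_0, push ε → (q_0, cb, Z)
  read c, top Z: go to q_2, push Z → (q_2, b, Z)
  read b, top Z: go to q_0, push YZ → (q_0, ε, YZ)
  ε-move, top Y: go to q_2, push Y → (q_2, ε, YZ)
All input consumed in state q_2 with stack YZ.

YZ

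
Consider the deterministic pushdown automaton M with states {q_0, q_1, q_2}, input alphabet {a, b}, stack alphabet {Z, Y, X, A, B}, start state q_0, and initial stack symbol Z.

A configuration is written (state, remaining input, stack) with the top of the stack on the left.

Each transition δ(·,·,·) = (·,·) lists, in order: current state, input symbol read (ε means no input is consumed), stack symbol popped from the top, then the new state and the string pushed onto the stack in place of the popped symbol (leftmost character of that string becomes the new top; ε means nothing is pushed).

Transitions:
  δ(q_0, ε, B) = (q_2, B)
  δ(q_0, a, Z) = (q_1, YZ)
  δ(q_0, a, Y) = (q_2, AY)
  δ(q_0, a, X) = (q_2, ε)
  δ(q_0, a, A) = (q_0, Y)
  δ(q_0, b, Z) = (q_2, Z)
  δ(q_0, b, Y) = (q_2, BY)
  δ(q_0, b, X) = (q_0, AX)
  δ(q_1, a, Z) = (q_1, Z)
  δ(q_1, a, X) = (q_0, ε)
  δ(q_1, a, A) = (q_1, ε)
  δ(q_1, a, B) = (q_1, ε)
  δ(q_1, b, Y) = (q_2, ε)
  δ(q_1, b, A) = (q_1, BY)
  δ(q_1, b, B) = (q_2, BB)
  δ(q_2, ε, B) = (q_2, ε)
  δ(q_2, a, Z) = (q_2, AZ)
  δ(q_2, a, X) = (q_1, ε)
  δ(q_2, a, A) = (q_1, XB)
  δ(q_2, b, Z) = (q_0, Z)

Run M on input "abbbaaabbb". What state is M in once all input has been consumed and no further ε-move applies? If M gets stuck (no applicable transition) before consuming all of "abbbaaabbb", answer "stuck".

(q_0, abbbaaabbb, Z)
  read a, top Z: go to q_1, push YZ → (q_1, bbbaaabbb, YZ)
  read b, top Y: go to q_2, push ε → (q_2, bbaaabbb, Z)
  read b, top Z: go to q_0, push Z → (q_0, baaabbb, Z)
  read b, top Z: go to q_2, push Z → (q_2, aaabbb, Z)
  read a, top Z: go to q_2, push AZ → (q_2, aabbb, AZ)
  read a, top A: go to q_1, push XB → (q_1, abbb, XBZ)
  read a, top X: go to q_0, push ε → (q_0, bbb, BZ)
  ε-move, top B: go to q_2, push B → (q_2, bbb, BZ)
  ε-move, top B: go to q_2, push ε → (q_2, bbb, Z)
  read b, top Z: go to q_0, push Z → (q_0, bb, Z)
  read b, top Z: go to q_2, push Z → (q_2, b, Z)
  read b, top Z: go to q_0, push Z → (q_0, ε, Z)
All input consumed; M is in state q_0.

q_0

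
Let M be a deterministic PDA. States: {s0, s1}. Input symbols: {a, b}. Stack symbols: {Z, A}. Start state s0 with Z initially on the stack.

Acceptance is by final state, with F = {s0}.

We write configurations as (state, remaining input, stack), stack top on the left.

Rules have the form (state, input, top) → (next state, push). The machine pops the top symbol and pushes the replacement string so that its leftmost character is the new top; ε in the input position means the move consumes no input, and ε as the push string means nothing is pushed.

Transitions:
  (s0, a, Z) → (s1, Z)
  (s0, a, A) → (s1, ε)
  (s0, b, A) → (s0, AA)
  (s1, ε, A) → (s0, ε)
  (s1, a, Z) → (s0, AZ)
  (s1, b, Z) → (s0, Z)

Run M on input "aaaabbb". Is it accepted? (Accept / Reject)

Accept

(s0, aaaabbb, Z)
  read a, top Z: go to s1, push Z → (s1, aaabbb, Z)
  read a, top Z: go to s0, push AZ → (s0, aabbb, AZ)
  read a, top A: go to s1, push ε → (s1, abbb, Z)
  read a, top Z: go to s0, push AZ → (s0, bbb, AZ)
  read b, top A: go to s0, push AA → (s0, bb, AAZ)
  read b, top A: go to s0, push AA → (s0, b, AAAZ)
  read b, top A: go to s0, push AA → (s0, ε, AAAAZ)
All input consumed; state s0 ∈ F.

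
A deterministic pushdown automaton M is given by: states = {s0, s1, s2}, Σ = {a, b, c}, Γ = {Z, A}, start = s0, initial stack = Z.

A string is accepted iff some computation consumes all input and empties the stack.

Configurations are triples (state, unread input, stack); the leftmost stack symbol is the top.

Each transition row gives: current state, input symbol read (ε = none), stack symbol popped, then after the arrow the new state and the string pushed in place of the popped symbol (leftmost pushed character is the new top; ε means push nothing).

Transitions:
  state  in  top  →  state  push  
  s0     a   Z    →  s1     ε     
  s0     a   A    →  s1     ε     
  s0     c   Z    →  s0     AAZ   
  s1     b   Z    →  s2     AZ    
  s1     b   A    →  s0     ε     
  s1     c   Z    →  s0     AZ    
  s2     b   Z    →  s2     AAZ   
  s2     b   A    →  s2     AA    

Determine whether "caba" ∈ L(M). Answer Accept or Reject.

(s0, caba, Z) ⊢ (s0, aba, AAZ) ⊢ (s1, ba, AZ) ⊢ (s0, a, Z) ⊢ (s1, ε, ε)
All input consumed and the stack is empty.

Accept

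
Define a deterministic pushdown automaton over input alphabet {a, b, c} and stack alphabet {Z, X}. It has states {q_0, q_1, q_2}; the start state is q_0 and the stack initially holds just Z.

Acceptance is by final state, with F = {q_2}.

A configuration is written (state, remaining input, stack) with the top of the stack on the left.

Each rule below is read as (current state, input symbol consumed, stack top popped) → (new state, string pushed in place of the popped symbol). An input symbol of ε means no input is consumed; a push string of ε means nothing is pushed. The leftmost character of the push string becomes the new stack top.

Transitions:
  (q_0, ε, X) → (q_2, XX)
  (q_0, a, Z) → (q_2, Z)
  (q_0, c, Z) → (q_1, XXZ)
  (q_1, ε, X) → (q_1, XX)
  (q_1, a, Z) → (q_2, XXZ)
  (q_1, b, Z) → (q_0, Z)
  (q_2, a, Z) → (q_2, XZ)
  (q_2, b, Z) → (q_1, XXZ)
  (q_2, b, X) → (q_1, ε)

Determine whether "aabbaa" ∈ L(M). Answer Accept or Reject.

Accept

(q_0, aabbaa, Z)
  read a, top Z: go to q_2, push Z → (q_2, abbaa, Z)
  read a, top Z: go to q_2, push XZ → (q_2, bbaa, XZ)
  read b, top X: go to q_1, push ε → (q_1, baa, Z)
  read b, top Z: go to q_0, push Z → (q_0, aa, Z)
  read a, top Z: go to q_2, push Z → (q_2, a, Z)
  read a, top Z: go to q_2, push XZ → (q_2, ε, XZ)
All input consumed; state q_2 ∈ F.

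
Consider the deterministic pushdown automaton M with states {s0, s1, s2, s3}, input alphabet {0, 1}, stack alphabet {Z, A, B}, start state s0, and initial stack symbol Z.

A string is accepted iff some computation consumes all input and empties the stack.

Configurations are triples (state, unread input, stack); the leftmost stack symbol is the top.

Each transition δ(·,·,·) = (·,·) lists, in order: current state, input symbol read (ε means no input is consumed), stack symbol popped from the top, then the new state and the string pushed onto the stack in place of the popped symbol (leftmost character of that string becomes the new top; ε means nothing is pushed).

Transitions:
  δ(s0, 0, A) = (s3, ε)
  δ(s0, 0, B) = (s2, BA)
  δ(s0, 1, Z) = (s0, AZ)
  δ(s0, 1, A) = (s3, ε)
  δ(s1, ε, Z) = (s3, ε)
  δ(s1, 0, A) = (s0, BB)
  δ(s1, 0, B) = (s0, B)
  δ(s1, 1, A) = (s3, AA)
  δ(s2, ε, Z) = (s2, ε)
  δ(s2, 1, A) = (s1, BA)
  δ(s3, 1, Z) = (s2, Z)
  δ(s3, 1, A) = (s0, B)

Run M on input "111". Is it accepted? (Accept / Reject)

(s0, 111, Z) ⊢ (s0, 11, AZ) ⊢ (s3, 1, Z) ⊢ (s2, ε, Z) ⊢ (s2, ε, ε)
All input consumed and the stack is empty.

Accept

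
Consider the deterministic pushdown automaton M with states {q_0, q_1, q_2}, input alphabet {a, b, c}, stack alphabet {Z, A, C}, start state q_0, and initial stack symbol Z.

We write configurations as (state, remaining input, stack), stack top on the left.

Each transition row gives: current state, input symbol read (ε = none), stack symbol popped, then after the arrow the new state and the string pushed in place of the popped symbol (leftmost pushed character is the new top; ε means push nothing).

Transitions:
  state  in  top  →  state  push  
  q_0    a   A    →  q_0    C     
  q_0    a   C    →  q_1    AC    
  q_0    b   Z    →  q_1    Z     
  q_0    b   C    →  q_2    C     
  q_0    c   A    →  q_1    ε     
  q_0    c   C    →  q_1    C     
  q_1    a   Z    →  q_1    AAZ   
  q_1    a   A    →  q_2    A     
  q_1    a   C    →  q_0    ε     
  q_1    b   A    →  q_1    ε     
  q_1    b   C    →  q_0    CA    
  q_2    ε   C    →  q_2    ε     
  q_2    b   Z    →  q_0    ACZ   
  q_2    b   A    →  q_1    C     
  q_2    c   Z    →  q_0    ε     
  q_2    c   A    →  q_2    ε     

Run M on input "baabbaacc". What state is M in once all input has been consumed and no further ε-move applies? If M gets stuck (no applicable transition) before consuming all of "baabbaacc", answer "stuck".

q_2

(q_0, baabbaacc, Z) ⊢ (q_1, aabbaacc, Z) ⊢ (q_1, abbaacc, AAZ) ⊢ (q_2, bbaacc, AAZ) ⊢ (q_1, baacc, CAZ) ⊢ (q_0, aacc, CAAZ) ⊢ (q_1, acc, ACAAZ) ⊢ (q_2, cc, ACAAZ) ⊢ (q_2, c, CAAZ) ⊢ (q_2, c, AAZ) ⊢ (q_2, ε, AZ)
All input consumed; M is in state q_2.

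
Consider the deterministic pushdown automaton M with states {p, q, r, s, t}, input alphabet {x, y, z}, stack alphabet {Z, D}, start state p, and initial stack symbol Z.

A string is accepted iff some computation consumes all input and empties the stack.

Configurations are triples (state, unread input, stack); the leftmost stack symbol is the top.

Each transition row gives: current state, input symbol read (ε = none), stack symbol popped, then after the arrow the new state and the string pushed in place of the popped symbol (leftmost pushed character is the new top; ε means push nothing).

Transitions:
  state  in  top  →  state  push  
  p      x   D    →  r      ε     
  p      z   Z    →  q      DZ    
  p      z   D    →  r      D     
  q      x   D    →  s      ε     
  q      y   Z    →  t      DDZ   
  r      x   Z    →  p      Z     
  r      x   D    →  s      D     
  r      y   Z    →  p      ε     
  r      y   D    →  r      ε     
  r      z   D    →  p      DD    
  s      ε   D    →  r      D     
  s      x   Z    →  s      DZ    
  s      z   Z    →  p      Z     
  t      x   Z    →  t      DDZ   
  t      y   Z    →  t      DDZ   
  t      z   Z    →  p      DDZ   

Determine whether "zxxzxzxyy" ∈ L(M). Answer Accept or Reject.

Accept

(p, zxxzxzxyy, Z)
  read z, top Z: go to q, push DZ → (q, xxzxzxyy, DZ)
  read x, top D: go to s, push ε → (s, xzxzxyy, Z)
  read x, top Z: go to s, push DZ → (s, zxzxyy, DZ)
  ε-move, top D: go to r, push D → (r, zxzxyy, DZ)
  read z, top D: go to p, push DD → (p, xzxyy, DDZ)
  read x, top D: go to r, push ε → (r, zxyy, DZ)
  read z, top D: go to p, push DD → (p, xyy, DDZ)
  read x, top D: go to r, push ε → (r, yy, DZ)
  read y, top D: go to r, push ε → (r, y, Z)
  read y, top Z: go to p, push ε → (p, ε, ε)
All input consumed and the stack is empty.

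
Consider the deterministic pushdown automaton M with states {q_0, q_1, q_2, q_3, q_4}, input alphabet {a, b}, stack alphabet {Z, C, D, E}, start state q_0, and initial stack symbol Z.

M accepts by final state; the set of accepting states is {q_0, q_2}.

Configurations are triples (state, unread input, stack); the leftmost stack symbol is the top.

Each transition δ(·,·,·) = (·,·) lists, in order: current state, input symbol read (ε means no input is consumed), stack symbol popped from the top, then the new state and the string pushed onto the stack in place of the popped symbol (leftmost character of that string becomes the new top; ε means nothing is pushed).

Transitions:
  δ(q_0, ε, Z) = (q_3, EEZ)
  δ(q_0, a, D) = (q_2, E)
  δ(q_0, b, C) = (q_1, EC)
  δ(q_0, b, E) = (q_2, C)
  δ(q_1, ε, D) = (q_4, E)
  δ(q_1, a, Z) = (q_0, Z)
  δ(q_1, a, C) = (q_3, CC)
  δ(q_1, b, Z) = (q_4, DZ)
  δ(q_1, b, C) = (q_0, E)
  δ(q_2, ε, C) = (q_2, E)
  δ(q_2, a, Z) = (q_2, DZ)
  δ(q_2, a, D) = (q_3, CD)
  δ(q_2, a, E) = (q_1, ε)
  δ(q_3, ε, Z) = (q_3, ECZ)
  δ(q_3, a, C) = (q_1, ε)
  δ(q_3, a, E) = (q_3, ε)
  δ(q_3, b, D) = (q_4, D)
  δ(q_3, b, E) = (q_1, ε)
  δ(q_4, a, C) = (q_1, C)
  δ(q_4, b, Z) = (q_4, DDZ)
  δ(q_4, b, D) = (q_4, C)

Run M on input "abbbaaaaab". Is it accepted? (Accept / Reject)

(q_0, abbbaaaaab, Z)
  ε-move, top Z: go to q_3, push EEZ → (q_3, abbbaaaaab, EEZ)
  read a, top E: go to q_3, push ε → (q_3, bbbaaaaab, EZ)
  read b, top E: go to q_1, push ε → (q_1, bbaaaaab, Z)
  read b, top Z: go to q_4, push DZ → (q_4, baaaaab, DZ)
  read b, top D: go to q_4, push C → (q_4, aaaaab, CZ)
  read a, top C: go to q_1, push C → (q_1, aaaab, CZ)
  read a, top C: go to q_3, push CC → (q_3, aaab, CCZ)
  read a, top C: go to q_1, push ε → (q_1, aab, CZ)
  read a, top C: go to q_3, push CC → (q_3, ab, CCZ)
  read a, top C: go to q_1, push ε → (q_1, b, CZ)
  read b, top C: go to q_0, push E → (q_0, ε, EZ)
All input consumed; state q_0 ∈ F.

Accept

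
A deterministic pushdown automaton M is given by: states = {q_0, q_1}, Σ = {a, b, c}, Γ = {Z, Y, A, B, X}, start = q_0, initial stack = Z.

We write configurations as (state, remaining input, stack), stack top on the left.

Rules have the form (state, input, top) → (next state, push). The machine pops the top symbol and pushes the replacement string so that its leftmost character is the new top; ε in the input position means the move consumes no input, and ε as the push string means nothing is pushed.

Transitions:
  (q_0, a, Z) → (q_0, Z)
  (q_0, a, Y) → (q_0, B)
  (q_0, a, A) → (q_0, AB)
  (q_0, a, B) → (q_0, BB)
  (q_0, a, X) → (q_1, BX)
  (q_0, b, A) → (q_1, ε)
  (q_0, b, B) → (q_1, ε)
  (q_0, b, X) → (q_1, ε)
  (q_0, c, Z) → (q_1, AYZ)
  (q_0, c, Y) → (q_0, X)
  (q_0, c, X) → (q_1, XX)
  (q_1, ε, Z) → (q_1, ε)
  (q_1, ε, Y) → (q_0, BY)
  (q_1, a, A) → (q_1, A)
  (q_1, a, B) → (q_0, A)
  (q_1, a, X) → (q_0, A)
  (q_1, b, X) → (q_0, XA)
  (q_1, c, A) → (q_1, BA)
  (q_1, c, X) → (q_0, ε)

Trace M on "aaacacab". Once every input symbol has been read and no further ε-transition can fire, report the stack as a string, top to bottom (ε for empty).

AYZ

(q_0, aaacacab, Z)
  read a, top Z: go to q_0, push Z → (q_0, aacacab, Z)
  read a, top Z: go to q_0, push Z → (q_0, acacab, Z)
  read a, top Z: go to q_0, push Z → (q_0, cacab, Z)
  read c, top Z: go to q_1, push AYZ → (q_1, acab, AYZ)
  read a, top A: go to q_1, push A → (q_1, cab, AYZ)
  read c, top A: go to q_1, push BA → (q_1, ab, BAYZ)
  read a, top B: go to q_0, push A → (q_0, b, AAYZ)
  read b, top A: go to q_1, push ε → (q_1, ε, AYZ)
All input consumed in state q_1 with stack AYZ.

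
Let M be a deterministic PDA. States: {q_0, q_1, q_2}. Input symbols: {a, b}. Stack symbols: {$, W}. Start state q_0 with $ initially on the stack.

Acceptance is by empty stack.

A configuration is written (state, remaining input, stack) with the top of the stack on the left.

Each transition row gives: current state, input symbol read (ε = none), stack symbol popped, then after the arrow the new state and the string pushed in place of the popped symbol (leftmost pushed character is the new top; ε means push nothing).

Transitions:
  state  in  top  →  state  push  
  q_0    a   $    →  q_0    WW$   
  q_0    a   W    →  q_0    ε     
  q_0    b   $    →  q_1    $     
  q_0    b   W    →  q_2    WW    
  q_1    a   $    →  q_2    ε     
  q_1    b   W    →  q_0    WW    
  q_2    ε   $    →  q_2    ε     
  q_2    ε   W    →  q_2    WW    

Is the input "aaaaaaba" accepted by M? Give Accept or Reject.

Accept

(q_0, aaaaaaba, $)
  read a, top $: go to q_0, push WW$ → (q_0, aaaaaba, WW$)
  read a, top W: go to q_0, push ε → (q_0, aaaaba, W$)
  read a, top W: go to q_0, push ε → (q_0, aaaba, $)
  read a, top $: go to q_0, push WW$ → (q_0, aaba, WW$)
  read a, top W: go to q_0, push ε → (q_0, aba, W$)
  read a, top W: go to q_0, push ε → (q_0, ba, $)
  read b, top $: go to q_1, push $ → (q_1, a, $)
  read a, top $: go to q_2, push ε → (q_2, ε, ε)
All input consumed and the stack is empty.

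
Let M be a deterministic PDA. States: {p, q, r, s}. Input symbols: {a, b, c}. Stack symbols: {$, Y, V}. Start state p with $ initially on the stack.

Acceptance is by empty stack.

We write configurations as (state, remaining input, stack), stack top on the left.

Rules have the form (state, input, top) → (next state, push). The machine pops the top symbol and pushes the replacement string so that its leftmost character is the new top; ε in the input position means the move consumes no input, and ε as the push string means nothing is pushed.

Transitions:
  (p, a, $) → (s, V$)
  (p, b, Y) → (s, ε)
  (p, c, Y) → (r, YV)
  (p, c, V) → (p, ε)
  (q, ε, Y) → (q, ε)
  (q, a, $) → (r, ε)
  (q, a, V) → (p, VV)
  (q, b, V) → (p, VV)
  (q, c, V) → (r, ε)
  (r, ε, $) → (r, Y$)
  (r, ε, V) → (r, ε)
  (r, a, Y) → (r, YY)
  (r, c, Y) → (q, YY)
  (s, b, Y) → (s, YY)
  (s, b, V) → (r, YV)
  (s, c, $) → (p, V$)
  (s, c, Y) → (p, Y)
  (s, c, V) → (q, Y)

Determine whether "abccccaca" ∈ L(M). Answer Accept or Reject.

(p, abccccaca, $) ⊢ (s, bccccaca, V$) ⊢ (r, ccccaca, YV$) ⊢ (q, cccaca, YYV$) ⊢ (q, cccaca, YV$) ⊢ (q, cccaca, V$) ⊢ (r, ccaca, $) ⊢ (r, ccaca, Y$) ⊢ (q, caca, YY$) ⊢ (q, caca, Y$) ⊢ (q, caca, $)
No transition applies at (q, caca, $); input not fully consumed.

Reject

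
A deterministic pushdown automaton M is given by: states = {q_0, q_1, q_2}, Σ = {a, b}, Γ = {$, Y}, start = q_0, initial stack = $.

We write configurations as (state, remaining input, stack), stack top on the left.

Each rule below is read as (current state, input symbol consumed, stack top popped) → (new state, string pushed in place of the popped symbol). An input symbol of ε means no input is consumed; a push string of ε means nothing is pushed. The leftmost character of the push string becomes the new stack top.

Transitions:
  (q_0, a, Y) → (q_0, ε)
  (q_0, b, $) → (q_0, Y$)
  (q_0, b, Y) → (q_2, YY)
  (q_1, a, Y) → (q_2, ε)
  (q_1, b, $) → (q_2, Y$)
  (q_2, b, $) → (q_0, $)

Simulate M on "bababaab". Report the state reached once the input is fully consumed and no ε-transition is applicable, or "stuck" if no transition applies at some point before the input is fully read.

(q_0, bababaab, $)
  read b, top $: go to q_0, push Y$ → (q_0, ababaab, Y$)
  read a, top Y: go to q_0, push ε → (q_0, babaab, $)
  read b, top $: go to q_0, push Y$ → (q_0, abaab, Y$)
  read a, top Y: go to q_0, push ε → (q_0, baab, $)
  read b, top $: go to q_0, push Y$ → (q_0, aab, Y$)
  read a, top Y: go to q_0, push ε → (q_0, ab, $)
No transition for (q_0, a, top $); M blocks with input ab remaining.

stuck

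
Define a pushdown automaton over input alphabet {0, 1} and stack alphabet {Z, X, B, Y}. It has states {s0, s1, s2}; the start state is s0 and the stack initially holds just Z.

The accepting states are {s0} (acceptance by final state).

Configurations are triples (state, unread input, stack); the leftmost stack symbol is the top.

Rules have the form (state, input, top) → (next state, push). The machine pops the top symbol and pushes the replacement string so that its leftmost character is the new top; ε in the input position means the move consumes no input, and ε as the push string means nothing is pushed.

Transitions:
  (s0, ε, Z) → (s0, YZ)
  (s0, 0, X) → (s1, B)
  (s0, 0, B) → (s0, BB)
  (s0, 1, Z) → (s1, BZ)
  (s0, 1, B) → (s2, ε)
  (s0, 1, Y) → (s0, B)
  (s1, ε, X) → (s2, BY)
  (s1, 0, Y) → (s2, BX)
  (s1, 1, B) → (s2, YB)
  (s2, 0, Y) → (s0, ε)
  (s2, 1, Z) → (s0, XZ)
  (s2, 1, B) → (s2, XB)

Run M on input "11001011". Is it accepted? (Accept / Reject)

No computation consumes all input and reaches a final state.

Reject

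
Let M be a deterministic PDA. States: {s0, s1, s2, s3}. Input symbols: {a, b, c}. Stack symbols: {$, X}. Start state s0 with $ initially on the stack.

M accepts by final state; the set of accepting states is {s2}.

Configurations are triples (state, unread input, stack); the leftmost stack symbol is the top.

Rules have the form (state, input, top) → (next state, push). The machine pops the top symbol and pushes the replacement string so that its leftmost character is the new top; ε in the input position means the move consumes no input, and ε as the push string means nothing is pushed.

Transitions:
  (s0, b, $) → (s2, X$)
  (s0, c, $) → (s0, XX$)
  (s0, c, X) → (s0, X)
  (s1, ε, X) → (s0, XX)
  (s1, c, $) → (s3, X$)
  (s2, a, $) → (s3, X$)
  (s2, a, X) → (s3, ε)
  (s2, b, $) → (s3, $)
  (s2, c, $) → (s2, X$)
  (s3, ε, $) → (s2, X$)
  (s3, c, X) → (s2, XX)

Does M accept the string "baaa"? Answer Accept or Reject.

(s0, baaa, $)
  read b, top $: go to s2, push X$ → (s2, aaa, X$)
  read a, top X: go to s3, push ε → (s3, aa, $)
  ε-move, top $: go to s2, push X$ → (s2, aa, X$)
  read a, top X: go to s3, push ε → (s3, a, $)
  ε-move, top $: go to s2, push X$ → (s2, a, X$)
  read a, top X: go to s3, push ε → (s3, ε, $)
  ε-move, top $: go to s2, push X$ → (s2, ε, X$)
All input consumed; state s2 ∈ F.

Accept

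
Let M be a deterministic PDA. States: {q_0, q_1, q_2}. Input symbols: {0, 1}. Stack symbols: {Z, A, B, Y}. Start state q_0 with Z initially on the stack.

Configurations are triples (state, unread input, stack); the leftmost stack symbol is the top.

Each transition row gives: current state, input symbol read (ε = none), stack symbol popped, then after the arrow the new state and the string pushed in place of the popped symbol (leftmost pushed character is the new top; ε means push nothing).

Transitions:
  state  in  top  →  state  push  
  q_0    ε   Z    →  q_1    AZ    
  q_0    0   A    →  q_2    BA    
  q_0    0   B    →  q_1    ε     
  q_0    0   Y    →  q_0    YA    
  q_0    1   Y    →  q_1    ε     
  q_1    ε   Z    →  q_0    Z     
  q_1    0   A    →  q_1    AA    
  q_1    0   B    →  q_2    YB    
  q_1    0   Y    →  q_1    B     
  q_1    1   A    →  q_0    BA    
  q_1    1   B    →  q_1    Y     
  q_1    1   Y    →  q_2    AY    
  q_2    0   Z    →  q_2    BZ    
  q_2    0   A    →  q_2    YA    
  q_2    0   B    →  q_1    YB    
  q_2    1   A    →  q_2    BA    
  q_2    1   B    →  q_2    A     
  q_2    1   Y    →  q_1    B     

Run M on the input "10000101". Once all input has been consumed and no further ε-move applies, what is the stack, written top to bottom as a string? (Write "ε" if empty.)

BAAAAZ

(q_0, 10000101, Z)
  ε-move, top Z: go to q_1, push AZ → (q_1, 10000101, AZ)
  read 1, top A: go to q_0, push BA → (q_0, 0000101, BAZ)
  read 0, top B: go to q_1, push ε → (q_1, 000101, AZ)
  read 0, top A: go to q_1, push AA → (q_1, 00101, AAZ)
  read 0, top A: go to q_1, push AA → (q_1, 0101, AAAZ)
  read 0, top A: go to q_1, push AA → (q_1, 101, AAAAZ)
  read 1, top A: go to q_0, push BA → (q_0, 01, BAAAAZ)
  read 0, top B: go to q_1, push ε → (q_1, 1, AAAAZ)
  read 1, top A: go to q_0, push BA → (q_0, ε, BAAAAZ)
All input consumed in state q_0 with stack BAAAAZ.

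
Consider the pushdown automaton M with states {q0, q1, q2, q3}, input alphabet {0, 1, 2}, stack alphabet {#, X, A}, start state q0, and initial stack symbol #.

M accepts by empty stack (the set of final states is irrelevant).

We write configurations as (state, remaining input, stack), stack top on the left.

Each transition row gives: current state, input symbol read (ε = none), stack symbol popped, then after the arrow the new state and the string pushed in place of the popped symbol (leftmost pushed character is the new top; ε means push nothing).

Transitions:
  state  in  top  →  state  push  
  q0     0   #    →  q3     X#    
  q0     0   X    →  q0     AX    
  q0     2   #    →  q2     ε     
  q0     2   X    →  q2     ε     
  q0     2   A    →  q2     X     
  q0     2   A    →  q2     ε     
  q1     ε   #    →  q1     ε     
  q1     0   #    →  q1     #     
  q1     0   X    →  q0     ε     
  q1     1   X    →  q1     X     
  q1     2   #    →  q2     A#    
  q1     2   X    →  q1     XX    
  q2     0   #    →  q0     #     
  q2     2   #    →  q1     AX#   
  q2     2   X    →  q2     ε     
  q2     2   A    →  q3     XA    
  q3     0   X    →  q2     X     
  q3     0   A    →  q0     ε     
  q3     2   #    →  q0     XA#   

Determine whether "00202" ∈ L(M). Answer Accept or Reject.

Accept

One accepting computation: (q0, 00202, #) ⊢ (q3, 0202, X#) ⊢ (q2, 202, X#) ⊢ (q2, 02, #) ⊢ (q0, 2, #) ⊢ (q2, ε, ε)
All input consumed and the stack is empty.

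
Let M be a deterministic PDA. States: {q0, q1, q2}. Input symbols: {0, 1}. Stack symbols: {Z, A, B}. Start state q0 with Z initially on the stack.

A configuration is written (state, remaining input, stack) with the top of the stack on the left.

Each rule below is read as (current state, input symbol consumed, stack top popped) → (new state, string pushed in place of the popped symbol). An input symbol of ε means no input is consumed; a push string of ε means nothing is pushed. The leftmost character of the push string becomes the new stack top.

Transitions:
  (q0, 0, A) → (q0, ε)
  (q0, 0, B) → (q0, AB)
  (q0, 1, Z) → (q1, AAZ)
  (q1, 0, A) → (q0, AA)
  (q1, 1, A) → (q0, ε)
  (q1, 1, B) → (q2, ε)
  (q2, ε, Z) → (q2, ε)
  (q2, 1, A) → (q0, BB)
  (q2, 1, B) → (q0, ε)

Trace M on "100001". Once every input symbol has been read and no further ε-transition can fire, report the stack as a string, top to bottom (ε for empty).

(q0, 100001, Z)
  read 1, top Z: go to q1, push AAZ → (q1, 00001, AAZ)
  read 0, top A: go to q0, push AA → (q0, 0001, AAAZ)
  read 0, top A: go to q0, push ε → (q0, 001, AAZ)
  read 0, top A: go to q0, push ε → (q0, 01, AZ)
  read 0, top A: go to q0, push ε → (q0, 1, Z)
  read 1, top Z: go to q1, push AAZ → (q1, ε, AAZ)
All input consumed in state q1 with stack AAZ.

AAZ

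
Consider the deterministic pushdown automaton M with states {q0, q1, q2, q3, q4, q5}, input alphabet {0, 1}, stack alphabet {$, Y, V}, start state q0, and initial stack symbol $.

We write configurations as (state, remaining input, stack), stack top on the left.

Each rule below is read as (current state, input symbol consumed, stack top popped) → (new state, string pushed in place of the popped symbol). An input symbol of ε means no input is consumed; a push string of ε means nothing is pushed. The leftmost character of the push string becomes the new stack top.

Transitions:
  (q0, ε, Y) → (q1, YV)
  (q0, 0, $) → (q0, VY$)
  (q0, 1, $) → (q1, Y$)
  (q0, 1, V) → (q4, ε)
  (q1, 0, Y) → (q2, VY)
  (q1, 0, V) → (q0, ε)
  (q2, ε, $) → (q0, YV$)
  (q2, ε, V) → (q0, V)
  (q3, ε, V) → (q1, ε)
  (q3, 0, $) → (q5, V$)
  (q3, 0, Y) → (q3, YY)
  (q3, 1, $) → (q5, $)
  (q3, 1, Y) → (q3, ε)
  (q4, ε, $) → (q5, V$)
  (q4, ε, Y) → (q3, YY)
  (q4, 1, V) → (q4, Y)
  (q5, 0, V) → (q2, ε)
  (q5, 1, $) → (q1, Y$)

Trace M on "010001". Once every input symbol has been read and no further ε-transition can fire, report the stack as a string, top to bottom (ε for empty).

(q0, 010001, $) ⊢ (q0, 10001, VY$) ⊢ (q4, 0001, Y$) ⊢ (q3, 0001, YY$) ⊢ (q3, 001, YYY$) ⊢ (q3, 01, YYYY$) ⊢ (q3, 1, YYYYY$) ⊢ (q3, ε, YYYY$)
All input consumed in state q3 with stack YYYY$.

YYYY$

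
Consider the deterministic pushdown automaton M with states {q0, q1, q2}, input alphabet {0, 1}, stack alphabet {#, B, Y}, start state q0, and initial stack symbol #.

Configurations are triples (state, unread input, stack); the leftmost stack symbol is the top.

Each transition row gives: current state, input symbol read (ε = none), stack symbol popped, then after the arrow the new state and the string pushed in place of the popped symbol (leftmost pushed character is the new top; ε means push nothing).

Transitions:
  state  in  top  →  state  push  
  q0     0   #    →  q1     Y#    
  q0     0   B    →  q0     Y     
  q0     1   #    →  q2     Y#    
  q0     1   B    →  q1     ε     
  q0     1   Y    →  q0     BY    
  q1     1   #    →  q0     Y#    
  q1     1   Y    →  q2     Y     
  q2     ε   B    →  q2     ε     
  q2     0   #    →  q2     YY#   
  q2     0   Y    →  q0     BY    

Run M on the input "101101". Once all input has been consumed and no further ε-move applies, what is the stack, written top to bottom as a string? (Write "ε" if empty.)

(q0, 101101, #)
  read 1, top #: go to q2, push Y# → (q2, 01101, Y#)
  read 0, top Y: go to q0, push BY → (q0, 1101, BY#)
  read 1, top B: go to q1, push ε → (q1, 101, Y#)
  read 1, top Y: go to q2, push Y → (q2, 01, Y#)
  read 0, top Y: go to q0, push BY → (q0, 1, BY#)
  read 1, top B: go to q1, push ε → (q1, ε, Y#)
All input consumed in state q1 with stack Y#.

Y#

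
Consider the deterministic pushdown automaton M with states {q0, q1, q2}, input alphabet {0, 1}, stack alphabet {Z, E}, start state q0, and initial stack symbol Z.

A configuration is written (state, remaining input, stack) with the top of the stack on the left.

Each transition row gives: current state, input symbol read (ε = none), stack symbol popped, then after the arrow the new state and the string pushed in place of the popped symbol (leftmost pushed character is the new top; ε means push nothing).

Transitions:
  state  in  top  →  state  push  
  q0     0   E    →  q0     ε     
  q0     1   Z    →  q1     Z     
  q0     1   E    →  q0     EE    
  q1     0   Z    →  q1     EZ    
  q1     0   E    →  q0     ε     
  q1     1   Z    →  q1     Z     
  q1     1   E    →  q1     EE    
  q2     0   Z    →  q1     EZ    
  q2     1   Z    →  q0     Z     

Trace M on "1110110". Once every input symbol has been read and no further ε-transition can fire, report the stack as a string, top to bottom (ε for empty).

(q0, 1110110, Z)
  read 1, top Z: go to q1, push Z → (q1, 110110, Z)
  read 1, top Z: go to q1, push Z → (q1, 10110, Z)
  read 1, top Z: go to q1, push Z → (q1, 0110, Z)
  read 0, top Z: go to q1, push EZ → (q1, 110, EZ)
  read 1, top E: go to q1, push EE → (q1, 10, EEZ)
  read 1, top E: go to q1, push EE → (q1, 0, EEEZ)
  read 0, top E: go to q0, push ε → (q0, ε, EEZ)
All input consumed in state q0 with stack EEZ.

EEZ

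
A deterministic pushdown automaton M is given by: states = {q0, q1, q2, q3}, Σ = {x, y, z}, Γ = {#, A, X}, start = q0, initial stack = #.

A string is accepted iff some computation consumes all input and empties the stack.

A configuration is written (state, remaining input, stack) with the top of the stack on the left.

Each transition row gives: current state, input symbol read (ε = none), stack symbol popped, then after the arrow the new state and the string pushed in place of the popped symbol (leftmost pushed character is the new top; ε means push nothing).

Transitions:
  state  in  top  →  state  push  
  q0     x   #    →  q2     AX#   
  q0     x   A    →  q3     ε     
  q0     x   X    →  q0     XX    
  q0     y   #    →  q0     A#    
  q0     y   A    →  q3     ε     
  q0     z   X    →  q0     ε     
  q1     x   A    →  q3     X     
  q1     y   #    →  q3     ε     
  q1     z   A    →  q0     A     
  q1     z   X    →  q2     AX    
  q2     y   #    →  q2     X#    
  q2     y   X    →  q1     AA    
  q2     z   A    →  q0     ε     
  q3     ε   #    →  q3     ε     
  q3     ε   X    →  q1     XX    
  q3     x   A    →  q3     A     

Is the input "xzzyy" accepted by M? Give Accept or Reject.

Accept

(q0, xzzyy, #)
  read x, top #: go to q2, push AX# → (q2, zzyy, AX#)
  read z, top A: go to q0, push ε → (q0, zyy, X#)
  read z, top X: go to q0, push ε → (q0, yy, #)
  read y, top #: go to q0, push A# → (q0, y, A#)
  read y, top A: go to q3, push ε → (q3, ε, #)
  ε-move, top #: go to q3, push ε → (q3, ε, ε)
All input consumed and the stack is empty.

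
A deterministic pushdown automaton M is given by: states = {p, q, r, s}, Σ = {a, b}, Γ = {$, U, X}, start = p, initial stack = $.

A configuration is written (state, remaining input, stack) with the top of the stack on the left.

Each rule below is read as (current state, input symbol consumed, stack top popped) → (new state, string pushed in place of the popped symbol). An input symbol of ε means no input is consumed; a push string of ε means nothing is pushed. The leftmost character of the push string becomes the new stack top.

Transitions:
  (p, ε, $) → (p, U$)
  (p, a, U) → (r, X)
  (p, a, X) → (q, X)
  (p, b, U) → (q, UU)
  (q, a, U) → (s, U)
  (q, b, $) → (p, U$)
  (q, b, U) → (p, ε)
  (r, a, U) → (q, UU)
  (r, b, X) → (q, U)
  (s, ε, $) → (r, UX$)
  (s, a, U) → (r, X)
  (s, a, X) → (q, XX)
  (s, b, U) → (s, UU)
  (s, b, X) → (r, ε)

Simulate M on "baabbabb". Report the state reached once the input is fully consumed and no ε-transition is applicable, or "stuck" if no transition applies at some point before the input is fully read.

(p, baabbabb, $)
  ε-move, top $: go to p, push U$ → (p, baabbabb, U$)
  read b, top U: go to q, push UU → (q, aabbabb, UU$)
  read a, top U: go to s, push U → (s, abbabb, UU$)
  read a, top U: go to r, push X → (r, bbabb, XU$)
  read b, top X: go to q, push U → (q, babb, UU$)
  read b, top U: go to p, push ε → (p, abb, U$)
  read a, top U: go to r, push X → (r, bb, X$)
  read b, top X: go to q, push U → (q, b, U$)
  read b, top U: go to p, push ε → (p, ε, $)
  ε-move, top $: go to p, push U$ → (p, ε, U$)
All input consumed; M is in state p.

p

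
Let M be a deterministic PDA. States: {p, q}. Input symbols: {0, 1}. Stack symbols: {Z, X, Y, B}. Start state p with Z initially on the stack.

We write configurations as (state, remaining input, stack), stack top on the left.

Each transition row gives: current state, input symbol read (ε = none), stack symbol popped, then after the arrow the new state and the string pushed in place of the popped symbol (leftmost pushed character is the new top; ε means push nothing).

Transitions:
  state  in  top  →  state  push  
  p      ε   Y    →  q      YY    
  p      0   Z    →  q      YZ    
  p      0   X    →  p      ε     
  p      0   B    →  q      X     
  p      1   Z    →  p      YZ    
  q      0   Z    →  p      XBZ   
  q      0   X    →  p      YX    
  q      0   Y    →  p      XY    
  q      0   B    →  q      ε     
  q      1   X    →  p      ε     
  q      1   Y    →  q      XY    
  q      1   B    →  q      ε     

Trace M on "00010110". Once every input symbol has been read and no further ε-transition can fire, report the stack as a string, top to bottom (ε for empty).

XYYYXYYZ

(p, 00010110, Z) ⊢ (q, 0010110, YZ) ⊢ (p, 010110, XYZ) ⊢ (p, 10110, YZ) ⊢ (q, 10110, YYZ) ⊢ (q, 0110, XYYZ) ⊢ (p, 110, YXYYZ) ⊢ (q, 110, YYXYYZ) ⊢ (q, 10, XYYXYYZ) ⊢ (p, 0, YYXYYZ) ⊢ (q, 0, YYYXYYZ) ⊢ (p, ε, XYYYXYYZ)
All input consumed in state p with stack XYYYXYYZ.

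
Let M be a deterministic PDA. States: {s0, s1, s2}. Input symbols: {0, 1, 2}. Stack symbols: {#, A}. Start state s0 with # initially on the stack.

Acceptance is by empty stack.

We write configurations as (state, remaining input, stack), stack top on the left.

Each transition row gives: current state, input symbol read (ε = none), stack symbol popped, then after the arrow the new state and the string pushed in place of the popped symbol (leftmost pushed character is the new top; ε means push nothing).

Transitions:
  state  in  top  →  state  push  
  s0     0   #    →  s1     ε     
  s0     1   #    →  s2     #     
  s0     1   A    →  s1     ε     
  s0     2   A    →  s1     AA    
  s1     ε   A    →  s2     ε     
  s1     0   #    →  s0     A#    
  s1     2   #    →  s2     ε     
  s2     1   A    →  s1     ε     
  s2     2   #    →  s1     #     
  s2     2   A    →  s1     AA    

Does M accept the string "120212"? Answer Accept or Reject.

(s0, 120212, #)
  read 1, top #: go to s2, push # → (s2, 20212, #)
  read 2, top #: go to s1, push # → (s1, 0212, #)
  read 0, top #: go to s0, push A# → (s0, 212, A#)
  read 2, top A: go to s1, push AA → (s1, 12, AA#)
  ε-move, top A: go to s2, push ε → (s2, 12, A#)
  read 1, top A: go to s1, push ε → (s1, 2, #)
  read 2, top #: go to s2, push ε → (s2, ε, ε)
All input consumed and the stack is empty.

Accept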